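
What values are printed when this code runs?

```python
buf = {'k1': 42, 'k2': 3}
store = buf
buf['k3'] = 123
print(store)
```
{'k1': 42, 'k2': 3, 'k3': 123}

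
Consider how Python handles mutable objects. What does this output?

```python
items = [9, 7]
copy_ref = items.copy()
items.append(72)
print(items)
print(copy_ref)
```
[9, 7, 72]
[9, 7]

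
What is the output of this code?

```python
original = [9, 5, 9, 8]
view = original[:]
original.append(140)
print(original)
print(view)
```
[9, 5, 9, 8, 140]
[9, 5, 9, 8]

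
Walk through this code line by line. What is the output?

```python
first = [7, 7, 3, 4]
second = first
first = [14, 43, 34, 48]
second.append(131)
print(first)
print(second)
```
[14, 43, 34, 48]
[7, 7, 3, 4, 131]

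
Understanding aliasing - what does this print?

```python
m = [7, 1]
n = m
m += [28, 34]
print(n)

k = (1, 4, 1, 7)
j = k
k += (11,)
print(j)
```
[7, 1, 28, 34]
(1, 4, 1, 7)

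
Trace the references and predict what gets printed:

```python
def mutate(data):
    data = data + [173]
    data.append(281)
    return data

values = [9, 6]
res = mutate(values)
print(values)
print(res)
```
[9, 6]
[9, 6, 173, 281]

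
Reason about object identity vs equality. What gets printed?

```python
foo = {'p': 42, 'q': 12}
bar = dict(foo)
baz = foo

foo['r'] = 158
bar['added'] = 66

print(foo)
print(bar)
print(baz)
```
{'p': 42, 'q': 12, 'r': 158}
{'p': 42, 'q': 12, 'added': 66}
{'p': 42, 'q': 12, 'r': 158}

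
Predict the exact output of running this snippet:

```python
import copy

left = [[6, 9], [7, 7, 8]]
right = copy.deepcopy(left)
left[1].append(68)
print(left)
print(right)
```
[[6, 9], [7, 7, 8, 68]]
[[6, 9], [7, 7, 8]]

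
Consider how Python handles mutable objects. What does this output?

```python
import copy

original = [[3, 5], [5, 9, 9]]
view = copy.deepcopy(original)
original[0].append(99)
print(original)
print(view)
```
[[3, 5, 99], [5, 9, 9]]
[[3, 5], [5, 9, 9]]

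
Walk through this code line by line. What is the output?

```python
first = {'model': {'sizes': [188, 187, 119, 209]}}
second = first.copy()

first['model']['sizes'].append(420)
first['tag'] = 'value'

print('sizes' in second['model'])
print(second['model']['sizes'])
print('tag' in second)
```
True
[188, 187, 119, 209, 420]
False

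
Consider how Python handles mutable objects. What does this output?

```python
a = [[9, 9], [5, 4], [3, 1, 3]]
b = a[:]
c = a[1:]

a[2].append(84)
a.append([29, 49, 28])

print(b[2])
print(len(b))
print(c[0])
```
[3, 1, 3, 84]
3
[5, 4]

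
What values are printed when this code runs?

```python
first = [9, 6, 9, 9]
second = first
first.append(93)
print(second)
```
[9, 6, 9, 9, 93]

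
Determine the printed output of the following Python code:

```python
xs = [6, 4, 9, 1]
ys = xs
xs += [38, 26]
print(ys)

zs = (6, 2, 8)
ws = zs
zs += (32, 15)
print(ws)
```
[6, 4, 9, 1, 38, 26]
(6, 2, 8)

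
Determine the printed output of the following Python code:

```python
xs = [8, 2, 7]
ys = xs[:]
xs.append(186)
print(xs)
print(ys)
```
[8, 2, 7, 186]
[8, 2, 7]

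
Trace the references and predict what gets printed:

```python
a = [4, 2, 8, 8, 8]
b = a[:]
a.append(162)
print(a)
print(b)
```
[4, 2, 8, 8, 8, 162]
[4, 2, 8, 8, 8]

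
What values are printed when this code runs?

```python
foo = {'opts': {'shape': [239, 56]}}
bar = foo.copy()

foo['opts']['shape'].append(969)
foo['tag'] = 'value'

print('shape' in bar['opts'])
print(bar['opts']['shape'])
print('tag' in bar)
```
True
[239, 56, 969]
False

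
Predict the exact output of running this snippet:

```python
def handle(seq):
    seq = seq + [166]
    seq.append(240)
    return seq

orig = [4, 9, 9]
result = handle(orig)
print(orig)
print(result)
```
[4, 9, 9]
[4, 9, 9, 166, 240]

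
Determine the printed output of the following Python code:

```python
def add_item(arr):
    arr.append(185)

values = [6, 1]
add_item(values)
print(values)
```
[6, 1, 185]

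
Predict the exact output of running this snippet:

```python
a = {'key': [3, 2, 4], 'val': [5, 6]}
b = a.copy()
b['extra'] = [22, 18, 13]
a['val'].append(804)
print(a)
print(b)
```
{'key': [3, 2, 4], 'val': [5, 6, 804]}
{'key': [3, 2, 4], 'val': [5, 6, 804], 'extra': [22, 18, 13]}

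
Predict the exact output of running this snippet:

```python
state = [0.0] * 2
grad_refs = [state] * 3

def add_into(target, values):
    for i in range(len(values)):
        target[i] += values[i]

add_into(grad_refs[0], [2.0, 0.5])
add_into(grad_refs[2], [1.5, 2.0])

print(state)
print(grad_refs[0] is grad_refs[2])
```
[3.5, 2.5]
True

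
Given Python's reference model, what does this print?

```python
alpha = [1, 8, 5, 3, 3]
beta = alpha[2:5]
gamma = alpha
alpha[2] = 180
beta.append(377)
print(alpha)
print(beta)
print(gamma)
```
[1, 8, 180, 3, 3]
[5, 3, 3, 377]
[1, 8, 180, 3, 3]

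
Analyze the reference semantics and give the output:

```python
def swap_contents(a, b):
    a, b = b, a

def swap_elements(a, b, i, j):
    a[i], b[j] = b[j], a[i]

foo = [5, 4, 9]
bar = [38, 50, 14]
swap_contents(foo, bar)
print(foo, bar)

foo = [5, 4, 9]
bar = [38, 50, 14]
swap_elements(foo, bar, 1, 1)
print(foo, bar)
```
[5, 4, 9] [38, 50, 14]
[5, 50, 9] [38, 4, 14]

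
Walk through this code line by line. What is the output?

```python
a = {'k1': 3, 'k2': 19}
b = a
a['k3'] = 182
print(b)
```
{'k1': 3, 'k2': 19, 'k3': 182}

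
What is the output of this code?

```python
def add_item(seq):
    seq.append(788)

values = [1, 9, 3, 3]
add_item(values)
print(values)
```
[1, 9, 3, 3, 788]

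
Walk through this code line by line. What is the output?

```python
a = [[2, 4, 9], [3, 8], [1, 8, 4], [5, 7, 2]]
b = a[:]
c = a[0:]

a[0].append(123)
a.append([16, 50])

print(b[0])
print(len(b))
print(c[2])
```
[2, 4, 9, 123]
4
[1, 8, 4]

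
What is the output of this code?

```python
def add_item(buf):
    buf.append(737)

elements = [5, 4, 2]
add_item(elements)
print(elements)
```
[5, 4, 2, 737]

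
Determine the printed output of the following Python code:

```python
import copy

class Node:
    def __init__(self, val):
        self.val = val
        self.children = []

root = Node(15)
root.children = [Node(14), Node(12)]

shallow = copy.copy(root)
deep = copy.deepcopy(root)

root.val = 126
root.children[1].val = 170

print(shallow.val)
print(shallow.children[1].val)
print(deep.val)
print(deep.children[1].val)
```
15
170
15
12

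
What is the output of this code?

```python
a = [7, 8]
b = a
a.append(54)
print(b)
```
[7, 8, 54]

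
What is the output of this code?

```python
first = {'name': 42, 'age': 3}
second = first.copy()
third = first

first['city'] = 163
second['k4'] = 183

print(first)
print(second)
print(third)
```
{'name': 42, 'age': 3, 'city': 163}
{'name': 42, 'age': 3, 'k4': 183}
{'name': 42, 'age': 3, 'city': 163}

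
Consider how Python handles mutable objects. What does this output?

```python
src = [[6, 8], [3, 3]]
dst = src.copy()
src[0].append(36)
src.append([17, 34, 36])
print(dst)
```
[[6, 8, 36], [3, 3]]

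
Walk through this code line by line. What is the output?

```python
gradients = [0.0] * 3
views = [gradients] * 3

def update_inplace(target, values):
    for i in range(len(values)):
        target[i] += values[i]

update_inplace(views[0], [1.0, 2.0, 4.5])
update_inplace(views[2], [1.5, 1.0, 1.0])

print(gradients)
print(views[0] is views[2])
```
[2.5, 3.0, 5.5]
True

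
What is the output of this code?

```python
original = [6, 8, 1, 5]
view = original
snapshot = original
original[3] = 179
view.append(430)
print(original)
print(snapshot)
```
[6, 8, 1, 179, 430]
[6, 8, 1, 179, 430]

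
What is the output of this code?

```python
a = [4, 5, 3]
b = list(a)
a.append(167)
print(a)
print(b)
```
[4, 5, 3, 167]
[4, 5, 3]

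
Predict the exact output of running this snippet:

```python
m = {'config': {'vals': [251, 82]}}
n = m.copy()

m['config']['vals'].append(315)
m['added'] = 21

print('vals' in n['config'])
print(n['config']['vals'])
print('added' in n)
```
True
[251, 82, 315]
False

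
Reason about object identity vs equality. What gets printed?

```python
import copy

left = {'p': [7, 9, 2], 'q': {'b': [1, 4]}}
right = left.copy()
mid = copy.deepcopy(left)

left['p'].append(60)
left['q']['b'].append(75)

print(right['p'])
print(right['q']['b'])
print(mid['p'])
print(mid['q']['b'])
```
[7, 9, 2, 60]
[1, 4, 75]
[7, 9, 2]
[1, 4]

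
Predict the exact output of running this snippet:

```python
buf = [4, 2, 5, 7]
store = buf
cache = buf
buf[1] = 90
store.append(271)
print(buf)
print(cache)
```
[4, 90, 5, 7, 271]
[4, 90, 5, 7, 271]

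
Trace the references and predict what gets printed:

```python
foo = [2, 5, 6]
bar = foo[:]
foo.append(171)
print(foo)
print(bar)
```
[2, 5, 6, 171]
[2, 5, 6]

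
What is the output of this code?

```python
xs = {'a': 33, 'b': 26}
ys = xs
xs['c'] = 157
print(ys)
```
{'a': 33, 'b': 26, 'c': 157}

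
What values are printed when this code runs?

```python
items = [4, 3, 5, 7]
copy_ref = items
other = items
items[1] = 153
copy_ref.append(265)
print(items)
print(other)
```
[4, 153, 5, 7, 265]
[4, 153, 5, 7, 265]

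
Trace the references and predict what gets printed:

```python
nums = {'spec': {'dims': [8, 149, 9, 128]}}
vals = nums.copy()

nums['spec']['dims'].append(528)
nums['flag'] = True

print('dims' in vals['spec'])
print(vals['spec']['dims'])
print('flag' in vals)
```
True
[8, 149, 9, 128, 528]
False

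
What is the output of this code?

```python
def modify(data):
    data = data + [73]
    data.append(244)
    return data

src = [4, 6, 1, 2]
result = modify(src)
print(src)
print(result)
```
[4, 6, 1, 2]
[4, 6, 1, 2, 73, 244]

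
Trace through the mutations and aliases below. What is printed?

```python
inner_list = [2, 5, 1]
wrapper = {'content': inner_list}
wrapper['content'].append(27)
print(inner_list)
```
[2, 5, 1, 27]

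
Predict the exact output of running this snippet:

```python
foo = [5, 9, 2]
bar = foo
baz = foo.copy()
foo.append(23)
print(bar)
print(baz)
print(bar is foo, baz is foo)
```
[5, 9, 2, 23]
[5, 9, 2]
True False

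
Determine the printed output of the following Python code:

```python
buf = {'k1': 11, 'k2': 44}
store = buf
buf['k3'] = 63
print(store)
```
{'k1': 11, 'k2': 44, 'k3': 63}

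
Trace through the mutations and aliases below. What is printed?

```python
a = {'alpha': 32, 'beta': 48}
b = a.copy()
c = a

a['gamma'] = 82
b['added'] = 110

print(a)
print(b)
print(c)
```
{'alpha': 32, 'beta': 48, 'gamma': 82}
{'alpha': 32, 'beta': 48, 'added': 110}
{'alpha': 32, 'beta': 48, 'gamma': 82}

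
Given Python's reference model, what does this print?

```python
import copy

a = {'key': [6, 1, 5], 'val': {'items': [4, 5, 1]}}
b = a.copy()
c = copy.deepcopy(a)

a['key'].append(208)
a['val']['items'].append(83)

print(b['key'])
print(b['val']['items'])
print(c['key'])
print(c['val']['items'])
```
[6, 1, 5, 208]
[4, 5, 1, 83]
[6, 1, 5]
[4, 5, 1]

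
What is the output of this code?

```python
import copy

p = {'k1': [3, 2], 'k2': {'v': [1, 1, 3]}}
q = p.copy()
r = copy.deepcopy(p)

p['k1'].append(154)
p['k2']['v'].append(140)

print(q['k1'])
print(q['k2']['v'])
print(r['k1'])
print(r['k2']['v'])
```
[3, 2, 154]
[1, 1, 3, 140]
[3, 2]
[1, 1, 3]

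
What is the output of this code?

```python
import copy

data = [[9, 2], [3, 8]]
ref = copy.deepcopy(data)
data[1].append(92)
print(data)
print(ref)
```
[[9, 2], [3, 8, 92]]
[[9, 2], [3, 8]]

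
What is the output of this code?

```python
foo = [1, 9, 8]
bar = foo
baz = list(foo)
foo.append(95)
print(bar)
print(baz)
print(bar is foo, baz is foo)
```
[1, 9, 8, 95]
[1, 9, 8]
True False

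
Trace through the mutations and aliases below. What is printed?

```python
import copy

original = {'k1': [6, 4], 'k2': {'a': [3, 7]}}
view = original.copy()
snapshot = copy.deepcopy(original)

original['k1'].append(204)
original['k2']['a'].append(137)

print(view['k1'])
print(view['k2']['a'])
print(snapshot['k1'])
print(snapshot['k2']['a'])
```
[6, 4, 204]
[3, 7, 137]
[6, 4]
[3, 7]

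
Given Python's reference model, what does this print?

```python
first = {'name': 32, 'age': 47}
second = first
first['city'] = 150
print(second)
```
{'name': 32, 'age': 47, 'city': 150}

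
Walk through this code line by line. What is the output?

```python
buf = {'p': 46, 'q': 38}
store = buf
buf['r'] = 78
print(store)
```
{'p': 46, 'q': 38, 'r': 78}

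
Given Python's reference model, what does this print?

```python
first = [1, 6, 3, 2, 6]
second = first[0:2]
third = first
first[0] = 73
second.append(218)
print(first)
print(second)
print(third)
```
[73, 6, 3, 2, 6]
[1, 6, 218]
[73, 6, 3, 2, 6]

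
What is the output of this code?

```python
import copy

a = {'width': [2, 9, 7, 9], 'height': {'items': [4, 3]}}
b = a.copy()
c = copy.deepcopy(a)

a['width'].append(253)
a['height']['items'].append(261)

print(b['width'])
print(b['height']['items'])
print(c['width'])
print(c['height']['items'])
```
[2, 9, 7, 9, 253]
[4, 3, 261]
[2, 9, 7, 9]
[4, 3]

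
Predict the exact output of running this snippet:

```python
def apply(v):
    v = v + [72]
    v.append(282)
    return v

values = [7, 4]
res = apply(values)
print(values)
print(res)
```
[7, 4]
[7, 4, 72, 282]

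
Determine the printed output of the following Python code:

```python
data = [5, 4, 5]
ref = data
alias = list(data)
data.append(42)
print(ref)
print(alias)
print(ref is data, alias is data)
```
[5, 4, 5, 42]
[5, 4, 5]
True False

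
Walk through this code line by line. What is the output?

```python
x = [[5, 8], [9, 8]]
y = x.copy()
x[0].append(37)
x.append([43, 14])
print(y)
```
[[5, 8, 37], [9, 8]]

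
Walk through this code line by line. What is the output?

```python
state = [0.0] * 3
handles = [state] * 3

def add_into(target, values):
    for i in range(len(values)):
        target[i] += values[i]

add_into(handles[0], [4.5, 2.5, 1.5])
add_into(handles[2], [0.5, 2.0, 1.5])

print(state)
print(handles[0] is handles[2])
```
[5.0, 4.5, 3.0]
True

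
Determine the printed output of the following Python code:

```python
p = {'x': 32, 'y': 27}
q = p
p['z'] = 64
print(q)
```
{'x': 32, 'y': 27, 'z': 64}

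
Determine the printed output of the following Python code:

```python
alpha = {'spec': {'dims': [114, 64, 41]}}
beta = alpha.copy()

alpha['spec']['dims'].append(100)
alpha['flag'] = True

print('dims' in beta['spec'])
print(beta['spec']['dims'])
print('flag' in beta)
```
True
[114, 64, 41, 100]
False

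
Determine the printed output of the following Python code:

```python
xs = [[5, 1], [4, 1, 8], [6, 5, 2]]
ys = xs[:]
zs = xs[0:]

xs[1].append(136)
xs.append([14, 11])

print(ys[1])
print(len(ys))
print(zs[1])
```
[4, 1, 8, 136]
3
[4, 1, 8, 136]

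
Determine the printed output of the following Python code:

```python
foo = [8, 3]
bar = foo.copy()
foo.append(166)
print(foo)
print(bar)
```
[8, 3, 166]
[8, 3]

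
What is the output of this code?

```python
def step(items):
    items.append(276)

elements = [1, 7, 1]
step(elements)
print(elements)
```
[1, 7, 1, 276]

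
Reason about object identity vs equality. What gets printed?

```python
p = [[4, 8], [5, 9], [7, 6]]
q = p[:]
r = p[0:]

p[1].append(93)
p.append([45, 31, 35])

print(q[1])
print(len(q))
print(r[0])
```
[5, 9, 93]
3
[4, 8]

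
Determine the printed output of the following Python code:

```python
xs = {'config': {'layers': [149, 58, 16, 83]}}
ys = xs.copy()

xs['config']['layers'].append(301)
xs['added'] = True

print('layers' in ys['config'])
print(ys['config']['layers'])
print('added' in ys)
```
True
[149, 58, 16, 83, 301]
False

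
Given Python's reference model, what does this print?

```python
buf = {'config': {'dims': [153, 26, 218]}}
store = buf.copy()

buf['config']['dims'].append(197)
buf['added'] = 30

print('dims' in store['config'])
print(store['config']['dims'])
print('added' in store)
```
True
[153, 26, 218, 197]
False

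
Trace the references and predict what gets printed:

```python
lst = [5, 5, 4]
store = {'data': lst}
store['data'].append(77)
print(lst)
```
[5, 5, 4, 77]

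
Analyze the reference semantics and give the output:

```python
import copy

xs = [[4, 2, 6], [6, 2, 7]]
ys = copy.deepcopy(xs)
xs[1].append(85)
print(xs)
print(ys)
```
[[4, 2, 6], [6, 2, 7, 85]]
[[4, 2, 6], [6, 2, 7]]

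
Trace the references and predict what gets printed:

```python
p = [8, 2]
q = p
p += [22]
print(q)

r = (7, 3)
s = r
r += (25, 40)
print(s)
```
[8, 2, 22]
(7, 3)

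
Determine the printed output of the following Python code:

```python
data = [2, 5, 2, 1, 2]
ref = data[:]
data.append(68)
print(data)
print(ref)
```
[2, 5, 2, 1, 2, 68]
[2, 5, 2, 1, 2]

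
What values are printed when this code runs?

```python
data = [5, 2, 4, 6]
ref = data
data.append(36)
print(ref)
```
[5, 2, 4, 6, 36]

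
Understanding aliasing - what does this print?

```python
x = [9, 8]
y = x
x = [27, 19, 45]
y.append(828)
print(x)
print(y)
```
[27, 19, 45]
[9, 8, 828]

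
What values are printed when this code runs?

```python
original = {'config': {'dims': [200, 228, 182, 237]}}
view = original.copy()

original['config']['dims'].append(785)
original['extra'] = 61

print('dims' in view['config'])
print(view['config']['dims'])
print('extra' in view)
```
True
[200, 228, 182, 237, 785]
False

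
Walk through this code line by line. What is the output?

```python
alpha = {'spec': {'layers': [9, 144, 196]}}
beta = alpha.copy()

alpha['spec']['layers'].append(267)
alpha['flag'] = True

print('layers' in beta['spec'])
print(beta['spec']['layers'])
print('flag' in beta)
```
True
[9, 144, 196, 267]
False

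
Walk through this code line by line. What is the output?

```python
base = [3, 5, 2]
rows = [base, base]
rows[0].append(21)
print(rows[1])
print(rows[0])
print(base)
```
[3, 5, 2, 21]
[3, 5, 2, 21]
[3, 5, 2, 21]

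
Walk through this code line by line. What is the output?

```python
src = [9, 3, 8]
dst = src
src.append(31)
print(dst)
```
[9, 3, 8, 31]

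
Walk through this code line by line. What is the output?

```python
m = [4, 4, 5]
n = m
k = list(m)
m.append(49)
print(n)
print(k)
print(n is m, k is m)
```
[4, 4, 5, 49]
[4, 4, 5]
True False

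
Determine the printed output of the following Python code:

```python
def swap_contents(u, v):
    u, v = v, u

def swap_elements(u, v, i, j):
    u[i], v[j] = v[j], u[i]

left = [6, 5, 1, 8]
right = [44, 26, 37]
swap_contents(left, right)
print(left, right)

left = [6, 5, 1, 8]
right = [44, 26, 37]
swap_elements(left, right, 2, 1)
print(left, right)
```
[6, 5, 1, 8] [44, 26, 37]
[6, 5, 26, 8] [44, 1, 37]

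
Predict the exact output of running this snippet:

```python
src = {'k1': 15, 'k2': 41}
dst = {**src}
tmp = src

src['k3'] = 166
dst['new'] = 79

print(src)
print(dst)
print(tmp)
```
{'k1': 15, 'k2': 41, 'k3': 166}
{'k1': 15, 'k2': 41, 'new': 79}
{'k1': 15, 'k2': 41, 'k3': 166}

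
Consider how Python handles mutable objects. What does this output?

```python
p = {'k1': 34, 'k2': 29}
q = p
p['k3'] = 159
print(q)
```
{'k1': 34, 'k2': 29, 'k3': 159}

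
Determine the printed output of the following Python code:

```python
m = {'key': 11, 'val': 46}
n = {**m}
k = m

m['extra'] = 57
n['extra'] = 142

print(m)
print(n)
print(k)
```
{'key': 11, 'val': 46, 'extra': 57}
{'key': 11, 'val': 46, 'extra': 142}
{'key': 11, 'val': 46, 'extra': 57}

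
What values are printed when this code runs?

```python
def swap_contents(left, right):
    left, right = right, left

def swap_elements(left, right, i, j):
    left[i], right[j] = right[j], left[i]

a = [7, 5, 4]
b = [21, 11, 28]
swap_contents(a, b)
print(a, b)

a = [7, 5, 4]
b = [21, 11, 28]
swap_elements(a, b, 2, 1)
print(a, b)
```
[7, 5, 4] [21, 11, 28]
[7, 5, 11] [21, 4, 28]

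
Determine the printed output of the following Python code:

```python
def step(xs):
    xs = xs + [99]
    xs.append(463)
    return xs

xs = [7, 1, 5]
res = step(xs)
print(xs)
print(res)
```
[7, 1, 5]
[7, 1, 5, 99, 463]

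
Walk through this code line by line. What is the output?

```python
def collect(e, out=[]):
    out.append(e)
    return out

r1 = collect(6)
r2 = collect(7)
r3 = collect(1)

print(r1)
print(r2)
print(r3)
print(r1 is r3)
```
[6, 7, 1]
[6, 7, 1]
[6, 7, 1]
True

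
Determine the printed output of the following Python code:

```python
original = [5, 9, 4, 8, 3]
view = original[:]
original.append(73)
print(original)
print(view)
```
[5, 9, 4, 8, 3, 73]
[5, 9, 4, 8, 3]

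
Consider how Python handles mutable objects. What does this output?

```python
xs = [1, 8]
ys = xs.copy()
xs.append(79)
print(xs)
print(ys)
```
[1, 8, 79]
[1, 8]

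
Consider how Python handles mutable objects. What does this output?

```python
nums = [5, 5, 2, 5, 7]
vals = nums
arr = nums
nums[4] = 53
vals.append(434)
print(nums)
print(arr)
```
[5, 5, 2, 5, 53, 434]
[5, 5, 2, 5, 53, 434]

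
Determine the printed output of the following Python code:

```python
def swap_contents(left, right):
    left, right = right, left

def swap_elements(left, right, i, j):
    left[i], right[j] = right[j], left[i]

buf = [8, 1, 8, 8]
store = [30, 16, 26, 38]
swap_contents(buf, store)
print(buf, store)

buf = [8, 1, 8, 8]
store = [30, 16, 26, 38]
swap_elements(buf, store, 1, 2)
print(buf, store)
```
[8, 1, 8, 8] [30, 16, 26, 38]
[8, 26, 8, 8] [30, 16, 1, 38]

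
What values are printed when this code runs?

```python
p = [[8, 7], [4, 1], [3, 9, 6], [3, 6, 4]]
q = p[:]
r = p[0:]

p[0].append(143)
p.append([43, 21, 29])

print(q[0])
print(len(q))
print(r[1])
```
[8, 7, 143]
4
[4, 1]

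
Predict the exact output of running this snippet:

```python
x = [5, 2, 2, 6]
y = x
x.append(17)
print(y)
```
[5, 2, 2, 6, 17]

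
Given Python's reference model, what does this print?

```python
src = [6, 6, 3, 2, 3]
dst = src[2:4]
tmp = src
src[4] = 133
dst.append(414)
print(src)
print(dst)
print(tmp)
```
[6, 6, 3, 2, 133]
[3, 2, 414]
[6, 6, 3, 2, 133]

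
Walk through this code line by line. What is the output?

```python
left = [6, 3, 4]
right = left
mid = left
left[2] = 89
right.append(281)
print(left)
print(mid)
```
[6, 3, 89, 281]
[6, 3, 89, 281]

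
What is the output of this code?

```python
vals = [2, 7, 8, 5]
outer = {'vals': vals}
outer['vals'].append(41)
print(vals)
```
[2, 7, 8, 5, 41]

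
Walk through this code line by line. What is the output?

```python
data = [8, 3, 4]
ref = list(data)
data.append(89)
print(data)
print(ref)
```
[8, 3, 4, 89]
[8, 3, 4]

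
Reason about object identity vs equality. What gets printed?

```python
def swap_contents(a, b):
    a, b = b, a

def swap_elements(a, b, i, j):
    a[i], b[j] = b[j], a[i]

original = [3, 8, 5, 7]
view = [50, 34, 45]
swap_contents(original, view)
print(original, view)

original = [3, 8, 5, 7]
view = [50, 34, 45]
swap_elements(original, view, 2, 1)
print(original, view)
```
[3, 8, 5, 7] [50, 34, 45]
[3, 8, 34, 7] [50, 5, 45]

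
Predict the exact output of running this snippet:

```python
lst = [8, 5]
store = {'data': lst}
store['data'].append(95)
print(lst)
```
[8, 5, 95]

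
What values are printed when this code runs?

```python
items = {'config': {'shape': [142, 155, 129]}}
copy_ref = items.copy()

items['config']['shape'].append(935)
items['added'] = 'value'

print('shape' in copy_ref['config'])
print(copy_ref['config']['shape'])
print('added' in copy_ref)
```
True
[142, 155, 129, 935]
False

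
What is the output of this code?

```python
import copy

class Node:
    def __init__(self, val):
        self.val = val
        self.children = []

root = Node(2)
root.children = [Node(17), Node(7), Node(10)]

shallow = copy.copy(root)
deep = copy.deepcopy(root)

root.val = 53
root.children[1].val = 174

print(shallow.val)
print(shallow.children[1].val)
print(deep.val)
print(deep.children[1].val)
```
2
174
2
7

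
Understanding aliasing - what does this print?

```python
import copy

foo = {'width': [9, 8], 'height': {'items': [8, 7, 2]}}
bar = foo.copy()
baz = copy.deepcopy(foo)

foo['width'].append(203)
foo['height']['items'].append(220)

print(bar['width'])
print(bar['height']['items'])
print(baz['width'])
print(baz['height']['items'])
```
[9, 8, 203]
[8, 7, 2, 220]
[9, 8]
[8, 7, 2]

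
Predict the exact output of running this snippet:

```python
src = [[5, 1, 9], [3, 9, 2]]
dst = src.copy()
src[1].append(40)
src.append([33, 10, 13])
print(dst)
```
[[5, 1, 9], [3, 9, 2, 40]]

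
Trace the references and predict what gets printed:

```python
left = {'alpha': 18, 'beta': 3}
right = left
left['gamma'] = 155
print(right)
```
{'alpha': 18, 'beta': 3, 'gamma': 155}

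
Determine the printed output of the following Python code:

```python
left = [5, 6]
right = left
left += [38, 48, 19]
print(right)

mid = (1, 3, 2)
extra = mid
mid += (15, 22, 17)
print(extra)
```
[5, 6, 38, 48, 19]
(1, 3, 2)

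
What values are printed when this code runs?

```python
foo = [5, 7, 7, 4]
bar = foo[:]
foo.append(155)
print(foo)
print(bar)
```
[5, 7, 7, 4, 155]
[5, 7, 7, 4]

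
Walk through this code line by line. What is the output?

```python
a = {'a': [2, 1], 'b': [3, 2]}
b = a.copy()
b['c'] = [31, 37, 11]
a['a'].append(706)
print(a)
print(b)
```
{'a': [2, 1, 706], 'b': [3, 2]}
{'a': [2, 1, 706], 'b': [3, 2], 'c': [31, 37, 11]}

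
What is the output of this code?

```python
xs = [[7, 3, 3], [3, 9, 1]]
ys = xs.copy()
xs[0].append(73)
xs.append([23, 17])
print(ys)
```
[[7, 3, 3, 73], [3, 9, 1]]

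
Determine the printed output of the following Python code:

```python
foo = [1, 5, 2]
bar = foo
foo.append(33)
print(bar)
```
[1, 5, 2, 33]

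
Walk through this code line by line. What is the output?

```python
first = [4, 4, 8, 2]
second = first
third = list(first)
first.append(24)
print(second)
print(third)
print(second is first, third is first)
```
[4, 4, 8, 2, 24]
[4, 4, 8, 2]
True False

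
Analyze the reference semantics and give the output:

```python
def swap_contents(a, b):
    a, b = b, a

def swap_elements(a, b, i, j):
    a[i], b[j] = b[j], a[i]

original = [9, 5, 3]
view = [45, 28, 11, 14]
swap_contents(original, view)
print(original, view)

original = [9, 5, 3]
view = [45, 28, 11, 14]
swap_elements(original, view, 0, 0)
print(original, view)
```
[9, 5, 3] [45, 28, 11, 14]
[45, 5, 3] [9, 28, 11, 14]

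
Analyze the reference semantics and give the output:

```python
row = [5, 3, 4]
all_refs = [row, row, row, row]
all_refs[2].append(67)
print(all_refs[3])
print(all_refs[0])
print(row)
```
[5, 3, 4, 67]
[5, 3, 4, 67]
[5, 3, 4, 67]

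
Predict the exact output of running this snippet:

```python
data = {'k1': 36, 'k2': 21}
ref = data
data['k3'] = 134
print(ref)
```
{'k1': 36, 'k2': 21, 'k3': 134}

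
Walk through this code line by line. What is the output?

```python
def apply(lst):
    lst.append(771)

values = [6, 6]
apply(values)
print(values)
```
[6, 6, 771]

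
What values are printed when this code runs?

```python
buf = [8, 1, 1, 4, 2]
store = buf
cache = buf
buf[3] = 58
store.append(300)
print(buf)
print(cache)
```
[8, 1, 1, 58, 2, 300]
[8, 1, 1, 58, 2, 300]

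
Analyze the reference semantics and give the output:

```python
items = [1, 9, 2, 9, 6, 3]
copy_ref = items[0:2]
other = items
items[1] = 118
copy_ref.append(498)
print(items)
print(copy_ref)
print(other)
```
[1, 118, 2, 9, 6, 3]
[1, 9, 498]
[1, 118, 2, 9, 6, 3]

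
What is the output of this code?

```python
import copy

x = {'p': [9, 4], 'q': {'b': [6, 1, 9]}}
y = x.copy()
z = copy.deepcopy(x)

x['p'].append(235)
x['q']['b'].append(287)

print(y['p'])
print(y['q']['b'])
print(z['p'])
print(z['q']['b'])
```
[9, 4, 235]
[6, 1, 9, 287]
[9, 4]
[6, 1, 9]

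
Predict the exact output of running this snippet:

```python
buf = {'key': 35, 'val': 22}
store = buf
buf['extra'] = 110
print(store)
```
{'key': 35, 'val': 22, 'extra': 110}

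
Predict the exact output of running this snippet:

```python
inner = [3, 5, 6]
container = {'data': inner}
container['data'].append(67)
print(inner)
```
[3, 5, 6, 67]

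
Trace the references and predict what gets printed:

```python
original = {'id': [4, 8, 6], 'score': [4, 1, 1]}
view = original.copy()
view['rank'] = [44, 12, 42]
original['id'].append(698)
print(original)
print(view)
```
{'id': [4, 8, 6, 698], 'score': [4, 1, 1]}
{'id': [4, 8, 6, 698], 'score': [4, 1, 1], 'rank': [44, 12, 42]}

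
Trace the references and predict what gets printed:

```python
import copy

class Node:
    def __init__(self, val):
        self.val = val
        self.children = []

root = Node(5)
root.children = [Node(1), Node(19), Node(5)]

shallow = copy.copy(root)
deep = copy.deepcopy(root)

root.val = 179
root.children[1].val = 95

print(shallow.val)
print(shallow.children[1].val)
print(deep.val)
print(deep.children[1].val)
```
5
95
5
19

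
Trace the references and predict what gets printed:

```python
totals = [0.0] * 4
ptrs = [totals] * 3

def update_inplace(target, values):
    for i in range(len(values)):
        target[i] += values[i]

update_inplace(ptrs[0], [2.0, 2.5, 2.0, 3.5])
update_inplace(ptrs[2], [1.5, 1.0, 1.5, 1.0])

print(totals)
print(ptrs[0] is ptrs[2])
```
[3.5, 3.5, 3.5, 4.5]
True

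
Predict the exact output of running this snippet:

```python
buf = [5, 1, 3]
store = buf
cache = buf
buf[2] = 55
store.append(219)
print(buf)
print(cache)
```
[5, 1, 55, 219]
[5, 1, 55, 219]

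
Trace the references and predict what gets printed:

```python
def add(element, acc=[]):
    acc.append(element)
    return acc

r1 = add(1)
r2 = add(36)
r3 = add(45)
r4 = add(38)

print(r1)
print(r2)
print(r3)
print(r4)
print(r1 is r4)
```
[1, 36, 45, 38]
[1, 36, 45, 38]
[1, 36, 45, 38]
[1, 36, 45, 38]
True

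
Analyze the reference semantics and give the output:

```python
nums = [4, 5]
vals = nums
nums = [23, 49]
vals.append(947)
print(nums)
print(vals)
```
[23, 49]
[4, 5, 947]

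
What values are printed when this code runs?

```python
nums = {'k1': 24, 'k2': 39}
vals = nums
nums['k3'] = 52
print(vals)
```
{'k1': 24, 'k2': 39, 'k3': 52}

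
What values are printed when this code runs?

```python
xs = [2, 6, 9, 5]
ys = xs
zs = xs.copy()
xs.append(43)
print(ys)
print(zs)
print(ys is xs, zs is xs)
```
[2, 6, 9, 5, 43]
[2, 6, 9, 5]
True False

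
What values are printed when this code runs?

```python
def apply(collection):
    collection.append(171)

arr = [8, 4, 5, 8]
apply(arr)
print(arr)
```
[8, 4, 5, 8, 171]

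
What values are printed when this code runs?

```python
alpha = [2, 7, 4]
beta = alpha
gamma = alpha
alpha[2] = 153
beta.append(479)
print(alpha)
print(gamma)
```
[2, 7, 153, 479]
[2, 7, 153, 479]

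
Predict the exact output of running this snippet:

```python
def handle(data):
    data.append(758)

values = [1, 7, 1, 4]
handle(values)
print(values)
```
[1, 7, 1, 4, 758]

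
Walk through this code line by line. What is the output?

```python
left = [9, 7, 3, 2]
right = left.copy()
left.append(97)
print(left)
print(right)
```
[9, 7, 3, 2, 97]
[9, 7, 3, 2]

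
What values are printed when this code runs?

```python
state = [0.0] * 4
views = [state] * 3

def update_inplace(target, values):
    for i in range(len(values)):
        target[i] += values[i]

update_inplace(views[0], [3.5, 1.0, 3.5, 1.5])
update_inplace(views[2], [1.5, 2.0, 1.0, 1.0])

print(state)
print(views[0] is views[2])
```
[5.0, 3.0, 4.5, 2.5]
True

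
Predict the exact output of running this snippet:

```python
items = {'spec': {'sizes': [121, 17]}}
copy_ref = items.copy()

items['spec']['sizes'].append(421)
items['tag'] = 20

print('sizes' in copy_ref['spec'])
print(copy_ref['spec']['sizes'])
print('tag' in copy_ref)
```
True
[121, 17, 421]
False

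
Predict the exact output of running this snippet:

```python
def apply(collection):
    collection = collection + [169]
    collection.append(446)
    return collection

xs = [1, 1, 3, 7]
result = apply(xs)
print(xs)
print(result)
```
[1, 1, 3, 7]
[1, 1, 3, 7, 169, 446]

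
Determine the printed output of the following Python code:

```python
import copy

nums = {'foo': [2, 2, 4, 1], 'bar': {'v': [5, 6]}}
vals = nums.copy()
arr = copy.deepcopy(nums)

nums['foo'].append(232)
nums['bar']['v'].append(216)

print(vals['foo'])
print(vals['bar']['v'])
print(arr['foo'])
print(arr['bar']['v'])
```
[2, 2, 4, 1, 232]
[5, 6, 216]
[2, 2, 4, 1]
[5, 6]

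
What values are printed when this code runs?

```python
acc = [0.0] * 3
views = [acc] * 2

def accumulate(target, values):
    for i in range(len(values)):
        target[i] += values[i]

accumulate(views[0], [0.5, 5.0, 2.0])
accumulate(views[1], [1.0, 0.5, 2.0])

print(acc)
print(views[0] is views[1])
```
[1.5, 5.5, 4.0]
True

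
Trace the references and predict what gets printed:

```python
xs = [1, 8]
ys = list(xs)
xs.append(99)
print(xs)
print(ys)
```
[1, 8, 99]
[1, 8]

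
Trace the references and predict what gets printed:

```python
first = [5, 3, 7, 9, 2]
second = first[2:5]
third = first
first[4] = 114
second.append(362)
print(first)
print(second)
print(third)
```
[5, 3, 7, 9, 114]
[7, 9, 2, 362]
[5, 3, 7, 9, 114]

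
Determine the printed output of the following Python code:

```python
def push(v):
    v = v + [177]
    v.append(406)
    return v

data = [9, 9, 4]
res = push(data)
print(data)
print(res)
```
[9, 9, 4]
[9, 9, 4, 177, 406]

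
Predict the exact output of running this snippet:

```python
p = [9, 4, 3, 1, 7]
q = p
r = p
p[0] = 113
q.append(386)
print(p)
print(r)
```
[113, 4, 3, 1, 7, 386]
[113, 4, 3, 1, 7, 386]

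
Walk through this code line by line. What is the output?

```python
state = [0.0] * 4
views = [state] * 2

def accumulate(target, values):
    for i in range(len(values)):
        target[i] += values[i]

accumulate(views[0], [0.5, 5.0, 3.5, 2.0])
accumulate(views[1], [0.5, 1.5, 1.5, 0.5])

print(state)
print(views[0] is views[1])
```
[1.0, 6.5, 5.0, 2.5]
True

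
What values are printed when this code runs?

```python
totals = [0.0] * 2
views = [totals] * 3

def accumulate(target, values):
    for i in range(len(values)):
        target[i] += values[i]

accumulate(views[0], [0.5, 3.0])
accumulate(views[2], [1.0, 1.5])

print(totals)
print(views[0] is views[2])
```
[1.5, 4.5]
True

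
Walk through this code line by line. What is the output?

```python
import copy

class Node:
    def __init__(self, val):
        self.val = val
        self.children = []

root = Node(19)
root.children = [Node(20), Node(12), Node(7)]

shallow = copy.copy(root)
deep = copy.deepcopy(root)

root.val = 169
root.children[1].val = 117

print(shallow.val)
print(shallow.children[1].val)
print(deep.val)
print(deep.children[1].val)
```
19
117
19
12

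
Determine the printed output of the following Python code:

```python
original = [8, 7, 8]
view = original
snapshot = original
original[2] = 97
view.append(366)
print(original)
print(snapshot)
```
[8, 7, 97, 366]
[8, 7, 97, 366]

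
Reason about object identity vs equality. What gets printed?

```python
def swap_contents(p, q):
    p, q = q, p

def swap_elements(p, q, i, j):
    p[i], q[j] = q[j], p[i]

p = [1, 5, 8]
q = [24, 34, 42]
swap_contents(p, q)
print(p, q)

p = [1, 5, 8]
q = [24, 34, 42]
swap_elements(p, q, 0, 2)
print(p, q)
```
[1, 5, 8] [24, 34, 42]
[42, 5, 8] [24, 34, 1]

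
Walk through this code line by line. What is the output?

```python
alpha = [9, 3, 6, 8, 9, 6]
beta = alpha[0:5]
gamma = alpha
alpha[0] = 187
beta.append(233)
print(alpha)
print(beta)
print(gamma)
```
[187, 3, 6, 8, 9, 6]
[9, 3, 6, 8, 9, 233]
[187, 3, 6, 8, 9, 6]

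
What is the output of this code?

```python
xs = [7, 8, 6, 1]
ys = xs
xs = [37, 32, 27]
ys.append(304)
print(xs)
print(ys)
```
[37, 32, 27]
[7, 8, 6, 1, 304]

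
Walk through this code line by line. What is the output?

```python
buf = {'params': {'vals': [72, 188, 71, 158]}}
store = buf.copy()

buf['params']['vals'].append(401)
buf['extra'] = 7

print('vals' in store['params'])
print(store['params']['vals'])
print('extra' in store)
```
True
[72, 188, 71, 158, 401]
False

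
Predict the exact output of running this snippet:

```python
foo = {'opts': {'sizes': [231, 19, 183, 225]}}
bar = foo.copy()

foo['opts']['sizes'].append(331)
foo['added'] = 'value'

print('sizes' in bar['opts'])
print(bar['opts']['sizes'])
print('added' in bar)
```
True
[231, 19, 183, 225, 331]
False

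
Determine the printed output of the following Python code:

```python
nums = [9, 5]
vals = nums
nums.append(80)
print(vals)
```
[9, 5, 80]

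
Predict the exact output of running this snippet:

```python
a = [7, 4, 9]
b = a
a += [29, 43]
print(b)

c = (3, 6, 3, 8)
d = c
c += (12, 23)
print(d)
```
[7, 4, 9, 29, 43]
(3, 6, 3, 8)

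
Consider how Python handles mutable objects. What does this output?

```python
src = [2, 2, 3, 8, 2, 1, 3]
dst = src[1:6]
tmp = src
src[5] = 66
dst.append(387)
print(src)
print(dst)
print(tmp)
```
[2, 2, 3, 8, 2, 66, 3]
[2, 3, 8, 2, 1, 387]
[2, 2, 3, 8, 2, 66, 3]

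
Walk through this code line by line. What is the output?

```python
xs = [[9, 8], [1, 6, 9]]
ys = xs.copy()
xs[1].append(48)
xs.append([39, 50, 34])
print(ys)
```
[[9, 8], [1, 6, 9, 48]]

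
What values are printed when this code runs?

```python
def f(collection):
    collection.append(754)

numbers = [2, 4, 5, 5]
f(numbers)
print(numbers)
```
[2, 4, 5, 5, 754]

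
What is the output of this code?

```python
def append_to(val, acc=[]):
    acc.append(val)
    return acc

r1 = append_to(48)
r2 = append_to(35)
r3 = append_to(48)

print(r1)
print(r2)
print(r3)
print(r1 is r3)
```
[48, 35, 48]
[48, 35, 48]
[48, 35, 48]
True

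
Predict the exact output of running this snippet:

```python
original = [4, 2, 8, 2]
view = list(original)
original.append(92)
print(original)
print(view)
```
[4, 2, 8, 2, 92]
[4, 2, 8, 2]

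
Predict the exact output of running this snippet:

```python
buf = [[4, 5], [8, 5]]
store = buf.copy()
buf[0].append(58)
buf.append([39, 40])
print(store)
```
[[4, 5, 58], [8, 5]]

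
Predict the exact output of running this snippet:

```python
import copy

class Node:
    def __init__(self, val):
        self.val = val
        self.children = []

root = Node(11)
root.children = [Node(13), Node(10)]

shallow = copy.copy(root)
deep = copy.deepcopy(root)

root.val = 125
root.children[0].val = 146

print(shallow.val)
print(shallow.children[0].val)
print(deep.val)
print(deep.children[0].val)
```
11
146
11
13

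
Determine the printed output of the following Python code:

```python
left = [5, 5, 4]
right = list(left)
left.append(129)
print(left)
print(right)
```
[5, 5, 4, 129]
[5, 5, 4]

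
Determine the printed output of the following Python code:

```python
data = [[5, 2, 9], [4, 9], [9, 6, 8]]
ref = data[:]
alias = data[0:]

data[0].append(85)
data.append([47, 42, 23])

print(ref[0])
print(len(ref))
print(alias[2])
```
[5, 2, 9, 85]
3
[9, 6, 8]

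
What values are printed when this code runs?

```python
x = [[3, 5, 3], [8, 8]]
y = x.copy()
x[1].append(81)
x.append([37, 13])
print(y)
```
[[3, 5, 3], [8, 8, 81]]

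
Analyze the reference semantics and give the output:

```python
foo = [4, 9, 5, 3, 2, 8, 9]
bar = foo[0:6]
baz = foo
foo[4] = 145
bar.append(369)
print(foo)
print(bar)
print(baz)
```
[4, 9, 5, 3, 145, 8, 9]
[4, 9, 5, 3, 2, 8, 369]
[4, 9, 5, 3, 145, 8, 9]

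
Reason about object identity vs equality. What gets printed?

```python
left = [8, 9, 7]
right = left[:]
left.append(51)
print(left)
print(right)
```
[8, 9, 7, 51]
[8, 9, 7]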